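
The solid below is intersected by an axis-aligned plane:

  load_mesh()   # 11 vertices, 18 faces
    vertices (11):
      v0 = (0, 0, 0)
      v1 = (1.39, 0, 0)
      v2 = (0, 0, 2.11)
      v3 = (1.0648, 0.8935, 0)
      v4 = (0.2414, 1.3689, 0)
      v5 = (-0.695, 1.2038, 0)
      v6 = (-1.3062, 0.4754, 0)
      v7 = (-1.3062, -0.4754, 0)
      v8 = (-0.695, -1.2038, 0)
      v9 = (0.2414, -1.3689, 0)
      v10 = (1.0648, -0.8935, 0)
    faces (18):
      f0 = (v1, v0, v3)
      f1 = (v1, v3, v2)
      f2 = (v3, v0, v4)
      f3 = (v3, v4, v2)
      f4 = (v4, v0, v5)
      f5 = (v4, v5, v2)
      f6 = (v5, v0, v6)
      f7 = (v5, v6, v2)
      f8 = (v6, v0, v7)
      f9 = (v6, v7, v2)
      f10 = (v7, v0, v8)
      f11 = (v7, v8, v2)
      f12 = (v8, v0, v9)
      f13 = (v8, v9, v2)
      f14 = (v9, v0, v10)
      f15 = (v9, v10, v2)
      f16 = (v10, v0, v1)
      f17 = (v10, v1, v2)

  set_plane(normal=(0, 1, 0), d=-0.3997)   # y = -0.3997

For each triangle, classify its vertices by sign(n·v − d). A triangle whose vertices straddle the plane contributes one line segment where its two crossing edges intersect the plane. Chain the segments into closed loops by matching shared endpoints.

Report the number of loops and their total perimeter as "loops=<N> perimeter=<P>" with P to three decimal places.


Straddling triangles (10 of 18):
  (v6,v0,v7) [++-] → (-1.09821, -0.3997, 0)–(-1.3062, -0.3997, 0)  len=0.2080
  (v6,v7,v2) [+-+] → (-1.3062, -0.3997, 0)–(-1.09821, -0.3997, 0.335984)  len=0.3952
  (v7,v0,v8) [-+-] → (-1.09821, -0.3997, 0)–(-0.230762, -0.3997, 0)  len=0.8674
  (v7,v8,v2) [--+] → (-0.230762, -0.3997, 1.40941)–(-1.09821, -0.3997, 0.335984)  len=1.3801
  (v8,v0,v9) [-+-] → (-0.230762, -0.3997, 0)–(0.0704855, -0.3997, 0)  len=0.3012
  (v8,v9,v2) [--+] → (0.0704855, -0.3997, 1.49391)–(-0.230762, -0.3997, 1.40941)  len=0.3129
  (v9,v0,v10) [-+-] → (0.0704855, -0.3997, 0)–(0.47633, -0.3997, 0)  len=0.4058
  (v9,v10,v2) [--+] → (0.47633, -0.3997, 1.16611)–(0.0704855, -0.3997, 1.49391)  len=0.5217
  (v10,v0,v1) [-++] → (0.47633, -0.3997, 0)–(1.24452, -0.3997, 0)  len=0.7682
  (v10,v1,v2) [-++] → (1.24452, -0.3997, 0)–(0.47633, -0.3997, 1.16611)  len=1.3964

Chained into 1 loop(s):
  loop 1: 10 segments, perimeter = 6.5570
Total perimeter = 6.557

loops=1 perimeter=6.557


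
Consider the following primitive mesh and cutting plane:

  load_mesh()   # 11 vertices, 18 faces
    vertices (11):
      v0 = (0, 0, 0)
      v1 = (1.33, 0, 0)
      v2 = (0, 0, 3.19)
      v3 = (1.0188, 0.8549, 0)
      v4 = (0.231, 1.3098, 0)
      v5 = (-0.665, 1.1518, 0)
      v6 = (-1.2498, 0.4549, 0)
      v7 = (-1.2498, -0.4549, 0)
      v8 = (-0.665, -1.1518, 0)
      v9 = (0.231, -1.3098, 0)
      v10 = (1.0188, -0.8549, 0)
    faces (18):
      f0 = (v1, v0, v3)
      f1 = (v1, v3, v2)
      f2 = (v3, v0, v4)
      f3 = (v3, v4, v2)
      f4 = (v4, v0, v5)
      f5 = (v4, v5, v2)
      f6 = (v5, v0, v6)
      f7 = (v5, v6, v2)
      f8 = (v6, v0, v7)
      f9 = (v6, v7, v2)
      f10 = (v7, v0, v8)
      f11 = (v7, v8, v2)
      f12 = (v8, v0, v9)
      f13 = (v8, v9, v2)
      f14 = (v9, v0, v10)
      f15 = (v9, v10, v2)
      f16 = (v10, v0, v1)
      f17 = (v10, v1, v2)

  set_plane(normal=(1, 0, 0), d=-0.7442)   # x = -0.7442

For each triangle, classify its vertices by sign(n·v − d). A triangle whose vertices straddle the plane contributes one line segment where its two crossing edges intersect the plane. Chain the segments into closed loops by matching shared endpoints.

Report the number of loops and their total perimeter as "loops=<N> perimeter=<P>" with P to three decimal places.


loops=1 perimeter=5.679

Straddling triangles (6 of 18):
  (v5,v0,v6) [++-] → (-0.7442, 0.270873, 0)–(-0.7442, 1.05742, 0)  len=0.7865
  (v5,v6,v2) [+-+] → (-0.7442, 1.05742, 0)–(-0.7442, 0.270873, 1.2905)  len=1.5113
  (v6,v0,v7) [-+-] → (-0.7442, 0.270873, 0)–(-0.7442, -0.270873, 0)  len=0.5417
  (v6,v7,v2) [--+] → (-0.7442, -0.270873, 1.2905)–(-0.7442, 0.270873, 1.2905)  len=0.5417
  (v7,v0,v8) [-++] → (-0.7442, -0.270873, 0)–(-0.7442, -1.05742, 0)  len=0.7865
  (v7,v8,v2) [-++] → (-0.7442, -1.05742, 0)–(-0.7442, -0.270873, 1.2905)  len=1.5113

Chained into 1 loop(s):
  loop 1: 6 segments, perimeter = 5.6792
Total perimeter = 5.679


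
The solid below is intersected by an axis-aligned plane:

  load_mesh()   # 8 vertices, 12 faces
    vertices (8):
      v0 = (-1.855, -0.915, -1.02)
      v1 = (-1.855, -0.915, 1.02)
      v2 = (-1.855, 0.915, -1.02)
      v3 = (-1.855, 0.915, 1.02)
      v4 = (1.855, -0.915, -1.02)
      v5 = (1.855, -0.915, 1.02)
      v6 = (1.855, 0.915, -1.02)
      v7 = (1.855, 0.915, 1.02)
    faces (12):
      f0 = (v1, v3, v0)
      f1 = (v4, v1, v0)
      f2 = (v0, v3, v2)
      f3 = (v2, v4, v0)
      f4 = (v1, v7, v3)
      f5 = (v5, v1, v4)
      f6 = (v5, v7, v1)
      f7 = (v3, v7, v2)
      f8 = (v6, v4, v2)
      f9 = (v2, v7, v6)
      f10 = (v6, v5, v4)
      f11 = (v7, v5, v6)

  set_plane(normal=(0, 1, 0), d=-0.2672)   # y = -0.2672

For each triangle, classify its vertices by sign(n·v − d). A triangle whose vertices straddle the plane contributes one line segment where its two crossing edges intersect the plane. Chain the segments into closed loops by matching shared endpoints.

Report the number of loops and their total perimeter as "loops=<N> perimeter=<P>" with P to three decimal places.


Straddling triangles (8 of 12):
  (v1,v3,v0) [-+-] → (-1.855, -0.2672, 1.02)–(-1.855, -0.2672, -0.297862)  len=1.3179
  (v0,v3,v2) [-++] → (-1.855, -0.2672, -0.297862)–(-1.855, -0.2672, -1.02)  len=0.7221
  (v2,v4,v0) [+--] → (0.541701, -0.2672, -1.02)–(-1.855, -0.2672, -1.02)  len=2.3967
  (v1,v7,v3) [-++] → (-0.541701, -0.2672, 1.02)–(-1.855, -0.2672, 1.02)  len=1.3133
  (v5,v7,v1) [-+-] → (1.855, -0.2672, 1.02)–(-0.541701, -0.2672, 1.02)  len=2.3967
  (v6,v4,v2) [+-+] → (1.855, -0.2672, -1.02)–(0.541701, -0.2672, -1.02)  len=1.3133
  (v6,v5,v4) [+--] → (1.855, -0.2672, 0.297862)–(1.855, -0.2672, -1.02)  len=1.3179
  (v7,v5,v6) [+-+] → (1.855, -0.2672, 1.02)–(1.855, -0.2672, 0.297862)  len=0.7221

Chained into 1 loop(s):
  loop 1: 8 segments, perimeter = 11.5000
Total perimeter = 11.500

loops=1 perimeter=11.500


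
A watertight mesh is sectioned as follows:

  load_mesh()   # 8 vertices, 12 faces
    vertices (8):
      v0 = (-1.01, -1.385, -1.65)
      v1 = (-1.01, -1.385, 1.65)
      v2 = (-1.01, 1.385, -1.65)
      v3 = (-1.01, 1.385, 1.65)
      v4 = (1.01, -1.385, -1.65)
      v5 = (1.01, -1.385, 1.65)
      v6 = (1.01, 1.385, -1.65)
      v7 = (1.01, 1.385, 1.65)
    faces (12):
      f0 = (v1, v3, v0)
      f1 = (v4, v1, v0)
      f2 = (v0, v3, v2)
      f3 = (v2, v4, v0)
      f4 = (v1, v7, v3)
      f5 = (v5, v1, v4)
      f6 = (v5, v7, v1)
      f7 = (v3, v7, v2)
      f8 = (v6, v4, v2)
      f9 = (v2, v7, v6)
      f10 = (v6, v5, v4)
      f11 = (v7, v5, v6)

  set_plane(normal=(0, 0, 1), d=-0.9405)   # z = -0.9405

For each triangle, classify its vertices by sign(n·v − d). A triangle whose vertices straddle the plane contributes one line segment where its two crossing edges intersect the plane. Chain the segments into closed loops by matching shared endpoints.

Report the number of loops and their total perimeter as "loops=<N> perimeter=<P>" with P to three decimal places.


loops=1 perimeter=9.580

Straddling triangles (8 of 12):
  (v1,v3,v0) [++-] → (-1.01, -0.78945, -0.9405)–(-1.01, -1.385, -0.9405)  len=0.5955
  (v4,v1,v0) [-+-] → (0.5757, -1.385, -0.9405)–(-1.01, -1.385, -0.9405)  len=1.5857
  (v0,v3,v2) [-+-] → (-1.01, -0.78945, -0.9405)–(-1.01, 1.385, -0.9405)  len=2.1745
  (v5,v1,v4) [++-] → (0.5757, -1.385, -0.9405)–(1.01, -1.385, -0.9405)  len=0.4343
  (v3,v7,v2) [++-] → (-0.5757, 1.385, -0.9405)–(-1.01, 1.385, -0.9405)  len=0.4343
  (v2,v7,v6) [-+-] → (-0.5757, 1.385, -0.9405)–(1.01, 1.385, -0.9405)  len=1.5857
  (v6,v5,v4) [-+-] → (1.01, 0.78945, -0.9405)–(1.01, -1.385, -0.9405)  len=2.1745
  (v7,v5,v6) [++-] → (1.01, 0.78945, -0.9405)–(1.01, 1.385, -0.9405)  len=0.5955

Chained into 1 loop(s):
  loop 1: 8 segments, perimeter = 9.5800
Total perimeter = 9.580


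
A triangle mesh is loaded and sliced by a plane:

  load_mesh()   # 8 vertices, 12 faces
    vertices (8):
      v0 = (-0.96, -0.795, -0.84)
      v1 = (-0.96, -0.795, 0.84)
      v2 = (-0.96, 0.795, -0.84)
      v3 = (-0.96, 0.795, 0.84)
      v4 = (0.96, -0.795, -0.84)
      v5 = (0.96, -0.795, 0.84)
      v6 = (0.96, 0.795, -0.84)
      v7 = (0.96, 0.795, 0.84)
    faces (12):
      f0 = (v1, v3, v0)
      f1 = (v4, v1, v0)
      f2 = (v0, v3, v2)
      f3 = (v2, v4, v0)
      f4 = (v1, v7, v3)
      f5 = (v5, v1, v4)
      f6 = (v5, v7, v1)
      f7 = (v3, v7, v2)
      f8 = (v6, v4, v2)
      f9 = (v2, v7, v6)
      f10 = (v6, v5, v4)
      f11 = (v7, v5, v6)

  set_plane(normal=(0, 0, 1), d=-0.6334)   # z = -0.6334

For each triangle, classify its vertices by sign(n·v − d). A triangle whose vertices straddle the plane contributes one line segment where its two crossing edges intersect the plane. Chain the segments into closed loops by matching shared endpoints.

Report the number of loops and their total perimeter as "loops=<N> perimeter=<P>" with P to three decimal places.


loops=1 perimeter=7.020

Straddling triangles (8 of 12):
  (v1,v3,v0) [++-] → (-0.96, -0.599468, -0.6334)–(-0.96, -0.795, -0.6334)  len=0.1955
  (v4,v1,v0) [-+-] → (0.723886, -0.795, -0.6334)–(-0.96, -0.795, -0.6334)  len=1.6839
  (v0,v3,v2) [-+-] → (-0.96, -0.599468, -0.6334)–(-0.96, 0.795, -0.6334)  len=1.3945
  (v5,v1,v4) [++-] → (0.723886, -0.795, -0.6334)–(0.96, -0.795, -0.6334)  len=0.2361
  (v3,v7,v2) [++-] → (-0.723886, 0.795, -0.6334)–(-0.96, 0.795, -0.6334)  len=0.2361
  (v2,v7,v6) [-+-] → (-0.723886, 0.795, -0.6334)–(0.96, 0.795, -0.6334)  len=1.6839
  (v6,v5,v4) [-+-] → (0.96, 0.599468, -0.6334)–(0.96, -0.795, -0.6334)  len=1.3945
  (v7,v5,v6) [++-] → (0.96, 0.599468, -0.6334)–(0.96, 0.795, -0.6334)  len=0.1955

Chained into 1 loop(s):
  loop 1: 8 segments, perimeter = 7.0200
Total perimeter = 7.020


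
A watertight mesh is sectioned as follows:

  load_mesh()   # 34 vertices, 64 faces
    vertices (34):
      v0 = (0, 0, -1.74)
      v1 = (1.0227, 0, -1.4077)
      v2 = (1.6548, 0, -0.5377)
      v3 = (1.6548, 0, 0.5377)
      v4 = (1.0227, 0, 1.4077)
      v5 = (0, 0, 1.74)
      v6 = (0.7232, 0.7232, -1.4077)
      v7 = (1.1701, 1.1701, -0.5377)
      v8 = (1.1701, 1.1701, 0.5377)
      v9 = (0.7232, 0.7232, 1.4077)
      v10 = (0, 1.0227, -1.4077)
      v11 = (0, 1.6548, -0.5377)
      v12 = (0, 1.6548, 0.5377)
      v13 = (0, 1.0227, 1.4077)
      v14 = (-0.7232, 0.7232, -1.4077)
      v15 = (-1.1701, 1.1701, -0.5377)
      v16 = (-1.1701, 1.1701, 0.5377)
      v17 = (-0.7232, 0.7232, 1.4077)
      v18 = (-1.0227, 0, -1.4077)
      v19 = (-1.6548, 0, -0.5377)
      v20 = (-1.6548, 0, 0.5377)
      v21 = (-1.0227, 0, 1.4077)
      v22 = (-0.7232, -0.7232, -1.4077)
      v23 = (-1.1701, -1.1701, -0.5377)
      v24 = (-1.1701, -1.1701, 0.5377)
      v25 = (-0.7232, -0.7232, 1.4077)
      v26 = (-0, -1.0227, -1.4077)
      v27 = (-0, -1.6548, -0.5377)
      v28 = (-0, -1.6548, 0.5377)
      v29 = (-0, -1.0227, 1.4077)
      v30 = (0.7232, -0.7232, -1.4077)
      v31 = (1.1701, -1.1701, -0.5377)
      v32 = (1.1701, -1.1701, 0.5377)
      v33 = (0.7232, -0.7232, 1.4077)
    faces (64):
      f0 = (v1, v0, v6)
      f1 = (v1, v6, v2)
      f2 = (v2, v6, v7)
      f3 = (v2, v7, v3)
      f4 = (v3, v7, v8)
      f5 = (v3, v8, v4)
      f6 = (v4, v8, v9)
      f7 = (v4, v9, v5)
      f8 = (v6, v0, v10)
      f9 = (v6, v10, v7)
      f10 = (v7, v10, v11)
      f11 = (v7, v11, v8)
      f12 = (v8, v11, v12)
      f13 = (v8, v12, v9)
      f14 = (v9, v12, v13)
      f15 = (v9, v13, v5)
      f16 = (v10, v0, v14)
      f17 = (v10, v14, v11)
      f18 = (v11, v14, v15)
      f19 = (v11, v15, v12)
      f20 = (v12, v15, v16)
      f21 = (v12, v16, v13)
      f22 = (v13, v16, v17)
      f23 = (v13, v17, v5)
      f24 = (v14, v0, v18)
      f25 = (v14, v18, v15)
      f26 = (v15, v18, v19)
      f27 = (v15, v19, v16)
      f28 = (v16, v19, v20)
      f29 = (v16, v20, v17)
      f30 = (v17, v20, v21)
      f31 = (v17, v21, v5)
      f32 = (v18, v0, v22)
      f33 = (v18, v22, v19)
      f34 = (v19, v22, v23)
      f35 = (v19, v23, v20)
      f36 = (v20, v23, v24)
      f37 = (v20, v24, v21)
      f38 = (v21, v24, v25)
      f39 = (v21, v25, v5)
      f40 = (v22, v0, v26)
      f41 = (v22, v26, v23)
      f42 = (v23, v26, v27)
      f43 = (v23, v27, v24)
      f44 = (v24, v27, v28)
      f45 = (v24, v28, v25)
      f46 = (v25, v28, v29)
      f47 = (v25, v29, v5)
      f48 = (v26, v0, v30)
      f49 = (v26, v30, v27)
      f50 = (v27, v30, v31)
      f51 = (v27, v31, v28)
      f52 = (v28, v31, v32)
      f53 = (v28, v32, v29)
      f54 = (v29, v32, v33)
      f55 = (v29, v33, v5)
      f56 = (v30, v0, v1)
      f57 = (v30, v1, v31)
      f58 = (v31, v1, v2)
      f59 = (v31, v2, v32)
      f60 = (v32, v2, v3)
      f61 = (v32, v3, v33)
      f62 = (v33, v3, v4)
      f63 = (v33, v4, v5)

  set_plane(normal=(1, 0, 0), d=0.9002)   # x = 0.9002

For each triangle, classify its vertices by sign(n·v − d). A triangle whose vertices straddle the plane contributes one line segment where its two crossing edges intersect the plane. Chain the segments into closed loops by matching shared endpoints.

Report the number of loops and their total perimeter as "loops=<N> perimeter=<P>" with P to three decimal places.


Straddling triangles (20 of 64):
  (v1,v0,v6) [+--] → (0.9002, 0, -1.4475)–(0.9002, 0.2958, -1.4077)  len=0.2985
  (v1,v6,v2) [+-+] → (0.9002, 0.2958, -1.4077)–(0.9002, 0.585795, -1.2424)  len=0.3338
  (v2,v6,v7) [+-+] → (0.9002, 0.585795, -1.2424)–(0.9002, 0.9002, -1.06313)  len=0.3619
  (v4,v8,v9) [++-] → (0.9002, 0.9002, 1.06313)–(0.9002, 0.2958, 1.4077)  len=0.6957
  (v4,v9,v5) [+--] → (0.9002, 0.2958, 1.4077)–(0.9002, 0, 1.4475)  len=0.2985
  (v6,v10,v7) [--+] → (0.9002, 1.1361, -0.738378)–(0.9002, 0.9002, -1.06313)  len=0.4014
  (v7,v10,v11) [+--] → (0.9002, 1.1361, -0.738378)–(0.9002, 1.2819, -0.5377)  len=0.2481
  (v7,v11,v8) [+-+] → (0.9002, 1.2819, -0.5377)–(0.9002, 1.2819, 0.289644)  len=0.8273
  (v8,v11,v12) [+--] → (0.9002, 1.2819, 0.289644)–(0.9002, 1.2819, 0.5377)  len=0.2481
  (v8,v12,v9) [+--] → (0.9002, 1.2819, 0.5377)–(0.9002, 0.9002, 1.06313)  len=0.6494
  (v27,v30,v31) [--+] → (0.9002, -0.9002, -1.06313)–(0.9002, -1.2819, -0.5377)  len=0.6494
  (v27,v31,v28) [-+-] → (0.9002, -1.2819, -0.5377)–(0.9002, -1.2819, -0.289644)  len=0.2481
  (v28,v31,v32) [-++] → (0.9002, -1.2819, -0.289644)–(0.9002, -1.2819, 0.5377)  len=0.8273
  (v28,v32,v29) [-+-] → (0.9002, -1.2819, 0.5377)–(0.9002, -1.1361, 0.738378)  len=0.2481
  (v29,v32,v33) [-+-] → (0.9002, -1.1361, 0.738378)–(0.9002, -0.9002, 1.06313)  len=0.4014
  (v30,v0,v1) [--+] → (0.9002, 0, -1.4475)–(0.9002, -0.2958, -1.4077)  len=0.2985
  (v30,v1,v31) [-++] → (0.9002, -0.2958, -1.4077)–(0.9002, -0.9002, -1.06313)  len=0.6957
  (v32,v3,v33) [++-] → (0.9002, -0.585795, 1.2424)–(0.9002, -0.9002, 1.06313)  len=0.3619
  (v33,v3,v4) [-++] → (0.9002, -0.585795, 1.2424)–(0.9002, -0.2958, 1.4077)  len=0.3338
  (v33,v4,v5) [-+-] → (0.9002, -0.2958, 1.4077)–(0.9002, 0, 1.4475)  len=0.2985

Chained into 1 loop(s):
  loop 1: 20 segments, perimeter = 8.7253
Total perimeter = 8.725

loops=1 perimeter=8.725


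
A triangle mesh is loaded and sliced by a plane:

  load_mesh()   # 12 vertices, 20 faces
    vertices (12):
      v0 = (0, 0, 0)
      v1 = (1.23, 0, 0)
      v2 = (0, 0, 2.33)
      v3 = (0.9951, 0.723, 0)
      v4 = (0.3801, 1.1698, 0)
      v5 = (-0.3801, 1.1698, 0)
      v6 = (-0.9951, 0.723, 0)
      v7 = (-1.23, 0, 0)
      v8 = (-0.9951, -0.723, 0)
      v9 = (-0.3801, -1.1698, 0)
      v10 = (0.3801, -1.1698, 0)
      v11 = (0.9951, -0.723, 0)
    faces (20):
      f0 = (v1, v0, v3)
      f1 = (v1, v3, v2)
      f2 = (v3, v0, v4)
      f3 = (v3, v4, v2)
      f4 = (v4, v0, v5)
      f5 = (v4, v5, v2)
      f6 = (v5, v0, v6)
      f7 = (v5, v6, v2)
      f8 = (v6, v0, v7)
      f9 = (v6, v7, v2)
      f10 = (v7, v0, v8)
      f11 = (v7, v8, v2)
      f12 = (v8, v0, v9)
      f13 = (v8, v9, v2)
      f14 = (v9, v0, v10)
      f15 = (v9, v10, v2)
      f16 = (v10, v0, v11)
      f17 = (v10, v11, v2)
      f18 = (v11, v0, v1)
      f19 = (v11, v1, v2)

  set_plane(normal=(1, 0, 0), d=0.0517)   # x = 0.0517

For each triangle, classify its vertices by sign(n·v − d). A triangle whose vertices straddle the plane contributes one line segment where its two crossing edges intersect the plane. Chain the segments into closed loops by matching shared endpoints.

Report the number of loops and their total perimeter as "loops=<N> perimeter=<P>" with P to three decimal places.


loops=1 perimeter=7.394

Straddling triangles (12 of 20):
  (v1,v0,v3) [+-+] → (0.0517, 0, 0)–(0.0517, 0.0375632, 0)  len=0.0376
  (v1,v3,v2) [++-] → (0.0517, 0.0375632, 2.20895)–(0.0517, 0, 2.23206)  len=0.0441
  (v3,v0,v4) [+-+] → (0.0517, 0.0375632, 0)–(0.0517, 0.159112, 0)  len=0.1215
  (v3,v4,v2) [++-] → (0.0517, 0.159112, 2.01308)–(0.0517, 0.0375632, 2.20895)  len=0.2305
  (v4,v0,v5) [+--] → (0.0517, 0.159112, 0)–(0.0517, 1.1698, 0)  len=1.0107
  (v4,v5,v2) [+--] → (0.0517, 1.1698, 0)–(0.0517, 0.159112, 2.01308)  len=2.2526
  (v9,v0,v10) [--+] → (0.0517, -0.159112, 0)–(0.0517, -1.1698, 0)  len=1.0107
  (v9,v10,v2) [-+-] → (0.0517, -1.1698, 0)–(0.0517, -0.159112, 2.01308)  len=2.2526
  (v10,v0,v11) [+-+] → (0.0517, -0.159112, 0)–(0.0517, -0.0375632, 0)  len=0.1215
  (v10,v11,v2) [++-] → (0.0517, -0.0375632, 2.20895)–(0.0517, -0.159112, 2.01308)  len=0.2305
  (v11,v0,v1) [+-+] → (0.0517, -0.0375632, 0)–(0.0517, 0, 0)  len=0.0376
  (v11,v1,v2) [++-] → (0.0517, 0, 2.23206)–(0.0517, -0.0375632, 2.20895)  len=0.0441

Chained into 1 loop(s):
  loop 1: 12 segments, perimeter = 7.3939
Total perimeter = 7.394


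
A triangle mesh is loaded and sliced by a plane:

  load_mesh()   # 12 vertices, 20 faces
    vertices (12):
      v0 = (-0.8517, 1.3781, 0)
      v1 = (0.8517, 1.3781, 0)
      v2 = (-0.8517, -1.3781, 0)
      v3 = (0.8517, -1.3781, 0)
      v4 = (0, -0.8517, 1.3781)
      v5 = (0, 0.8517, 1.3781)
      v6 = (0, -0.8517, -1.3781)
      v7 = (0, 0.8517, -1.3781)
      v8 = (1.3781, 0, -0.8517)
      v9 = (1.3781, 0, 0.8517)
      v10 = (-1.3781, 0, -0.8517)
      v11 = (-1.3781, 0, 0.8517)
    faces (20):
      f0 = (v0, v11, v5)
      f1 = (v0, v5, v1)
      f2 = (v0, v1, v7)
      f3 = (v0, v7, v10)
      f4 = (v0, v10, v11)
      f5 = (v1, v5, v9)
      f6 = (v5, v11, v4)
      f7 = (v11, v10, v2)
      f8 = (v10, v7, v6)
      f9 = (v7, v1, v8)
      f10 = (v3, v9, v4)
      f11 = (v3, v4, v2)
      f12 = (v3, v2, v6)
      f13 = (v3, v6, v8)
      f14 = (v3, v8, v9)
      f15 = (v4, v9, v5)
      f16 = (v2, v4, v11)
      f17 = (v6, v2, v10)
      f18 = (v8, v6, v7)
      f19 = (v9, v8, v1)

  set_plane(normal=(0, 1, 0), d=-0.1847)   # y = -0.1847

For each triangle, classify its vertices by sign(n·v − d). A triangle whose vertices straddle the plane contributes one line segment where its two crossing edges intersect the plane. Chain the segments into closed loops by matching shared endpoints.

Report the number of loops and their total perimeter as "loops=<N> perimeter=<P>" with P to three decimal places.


loops=1 perimeter=8.863

Straddling triangles (10 of 20):
  (v5,v11,v4) [++-] → (-1.07924, -0.1847, 0.965855)–(0, -0.1847, 1.3781)  len=1.1553
  (v11,v10,v2) [++-] → (-1.30755, -0.1847, -0.737551)–(-1.30755, -0.1847, 0.737551)  len=1.4751
  (v10,v7,v6) [++-] → (0, -0.1847, -1.3781)–(-1.07924, -0.1847, -0.965855)  len=1.1553
  (v3,v9,v4) [-+-] → (1.30755, -0.1847, 0.737551)–(1.07924, -0.1847, 0.965855)  len=0.3229
  (v3,v6,v8) [--+] → (1.07924, -0.1847, -0.965855)–(1.30755, -0.1847, -0.737551)  len=0.3229
  (v3,v8,v9) [-++] → (1.30755, -0.1847, -0.737551)–(1.30755, -0.1847, 0.737551)  len=1.4751
  (v4,v9,v5) [-++] → (1.07924, -0.1847, 0.965855)–(0, -0.1847, 1.3781)  len=1.1553
  (v2,v4,v11) [--+] → (-1.07924, -0.1847, 0.965855)–(-1.30755, -0.1847, 0.737551)  len=0.3229
  (v6,v2,v10) [--+] → (-1.30755, -0.1847, -0.737551)–(-1.07924, -0.1847, -0.965855)  len=0.3229
  (v8,v6,v7) [+-+] → (1.07924, -0.1847, -0.965855)–(0, -0.1847, -1.3781)  len=1.1553

Chained into 1 loop(s):
  loop 1: 10 segments, perimeter = 8.8629
Total perimeter = 8.863


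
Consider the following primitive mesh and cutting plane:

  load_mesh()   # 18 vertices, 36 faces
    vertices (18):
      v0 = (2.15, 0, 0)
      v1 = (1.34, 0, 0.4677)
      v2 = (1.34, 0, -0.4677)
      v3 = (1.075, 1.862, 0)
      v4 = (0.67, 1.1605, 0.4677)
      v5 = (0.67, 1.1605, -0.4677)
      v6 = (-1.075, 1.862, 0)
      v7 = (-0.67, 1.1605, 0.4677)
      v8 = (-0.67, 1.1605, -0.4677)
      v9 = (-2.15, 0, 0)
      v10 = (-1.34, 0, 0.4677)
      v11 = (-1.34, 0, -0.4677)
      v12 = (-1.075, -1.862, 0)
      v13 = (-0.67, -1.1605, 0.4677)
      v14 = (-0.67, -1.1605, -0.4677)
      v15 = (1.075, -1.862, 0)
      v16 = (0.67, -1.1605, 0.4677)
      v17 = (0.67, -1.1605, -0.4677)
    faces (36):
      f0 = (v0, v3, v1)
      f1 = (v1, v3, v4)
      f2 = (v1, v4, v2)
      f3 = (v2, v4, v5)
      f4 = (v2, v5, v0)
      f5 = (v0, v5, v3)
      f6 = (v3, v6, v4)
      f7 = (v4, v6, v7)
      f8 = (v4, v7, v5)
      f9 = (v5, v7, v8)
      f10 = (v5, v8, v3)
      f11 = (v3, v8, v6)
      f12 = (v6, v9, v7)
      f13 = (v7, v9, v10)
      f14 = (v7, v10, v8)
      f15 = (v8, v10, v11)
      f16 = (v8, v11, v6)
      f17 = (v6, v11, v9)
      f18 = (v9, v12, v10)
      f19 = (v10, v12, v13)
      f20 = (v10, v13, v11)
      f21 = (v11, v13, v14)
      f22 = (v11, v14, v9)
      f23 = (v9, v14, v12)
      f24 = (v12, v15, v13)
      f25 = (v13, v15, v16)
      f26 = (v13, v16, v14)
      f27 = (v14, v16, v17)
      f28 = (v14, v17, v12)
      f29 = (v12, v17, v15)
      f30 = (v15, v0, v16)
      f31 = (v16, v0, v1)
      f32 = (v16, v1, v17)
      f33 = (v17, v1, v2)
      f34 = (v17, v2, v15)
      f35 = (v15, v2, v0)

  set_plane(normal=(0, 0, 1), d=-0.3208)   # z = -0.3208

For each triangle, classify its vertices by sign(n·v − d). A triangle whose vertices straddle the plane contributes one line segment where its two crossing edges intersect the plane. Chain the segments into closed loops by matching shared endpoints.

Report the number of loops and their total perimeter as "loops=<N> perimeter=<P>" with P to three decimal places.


loops=2 perimeter=17.607

Straddling triangles (24 of 36):
  (v1,v4,v2) [++-] → (1.23478, 0.182251, -0.3208)–(1.34, 0, -0.3208)  len=0.2104
  (v2,v4,v5) [-+-] → (1.23478, 0.182251, -0.3208)–(0.67, 1.1605, -0.3208)  len=1.1296
  (v2,v5,v0) [--+] → (1.13485, 0.795998, -0.3208)–(1.59441, 0, -0.3208)  len=0.9191
  (v0,v5,v3) [+-+] → (1.13485, 0.795998, -0.3208)–(0.797207, 1.38083, -0.3208)  len=0.6753
  (v4,v7,v5) [++-] → (0.45956, 1.1605, -0.3208)–(0.67, 1.1605, -0.3208)  len=0.2104
  (v5,v7,v8) [-+-] → (0.45956, 1.1605, -0.3208)–(-0.67, 1.1605, -0.3208)  len=1.1296
  (v5,v8,v3) [--+] → (-0.121913, 1.38083, -0.3208)–(0.797207, 1.38083, -0.3208)  len=0.9191
  (v3,v8,v6) [+-+] → (-0.121913, 1.38083, -0.3208)–(-0.797207, 1.38083, -0.3208)  len=0.6753
  (v7,v10,v8) [++-] → (-0.77522, 0.978249, -0.3208)–(-0.67, 1.1605, -0.3208)  len=0.2104
  (v8,v10,v11) [-+-] → (-0.77522, 0.978249, -0.3208)–(-1.34, 0, -0.3208)  len=1.1296
  (v8,v11,v6) [--+] → (-1.25677, 0.584836, -0.3208)–(-0.797207, 1.38083, -0.3208)  len=0.9191
  (v6,v11,v9) [+-+] → (-1.25677, 0.584836, -0.3208)–(-1.59441, 0, -0.3208)  len=0.6753
  (v10,v13,v11) [++-] → (-1.23478, -0.182251, -0.3208)–(-1.34, 0, -0.3208)  len=0.2104
  (v11,v13,v14) [-+-] → (-1.23478, -0.182251, -0.3208)–(-0.67, -1.1605, -0.3208)  len=1.1296
  (v11,v14,v9) [--+] → (-1.13485, -0.795998, -0.3208)–(-1.59441, 0, -0.3208)  len=0.9191
  (v9,v14,v12) [+-+] → (-1.13485, -0.795998, -0.3208)–(-0.797207, -1.38083, -0.3208)  len=0.6753
  (v13,v16,v14) [++-] → (-0.45956, -1.1605, -0.3208)–(-0.67, -1.1605, -0.3208)  len=0.2104
  (v14,v16,v17) [-+-] → (-0.45956, -1.1605, -0.3208)–(0.67, -1.1605, -0.3208)  len=1.1296
  (v14,v17,v12) [--+] → (0.121913, -1.38083, -0.3208)–(-0.797207, -1.38083, -0.3208)  len=0.9191
  (v12,v17,v15) [+-+] → (0.121913, -1.38083, -0.3208)–(0.797207, -1.38083, -0.3208)  len=0.6753
  (v16,v1,v17) [++-] → (0.77522, -0.978249, -0.3208)–(0.67, -1.1605, -0.3208)  len=0.2104
  (v17,v1,v2) [-+-] → (0.77522, -0.978249, -0.3208)–(1.34, 0, -0.3208)  len=1.1296
  (v17,v2,v15) [--+] → (1.25677, -0.584836, -0.3208)–(0.797207, -1.38083, -0.3208)  len=0.9191
  (v15,v2,v0) [+-+] → (1.25677, -0.584836, -0.3208)–(1.59441, 0, -0.3208)  len=0.6753

Chained into 2 loop(s):
  loop 1: 12 segments, perimeter = 8.0401
  loop 2: 12 segments, perimeter = 9.5666
Total perimeter = 17.607


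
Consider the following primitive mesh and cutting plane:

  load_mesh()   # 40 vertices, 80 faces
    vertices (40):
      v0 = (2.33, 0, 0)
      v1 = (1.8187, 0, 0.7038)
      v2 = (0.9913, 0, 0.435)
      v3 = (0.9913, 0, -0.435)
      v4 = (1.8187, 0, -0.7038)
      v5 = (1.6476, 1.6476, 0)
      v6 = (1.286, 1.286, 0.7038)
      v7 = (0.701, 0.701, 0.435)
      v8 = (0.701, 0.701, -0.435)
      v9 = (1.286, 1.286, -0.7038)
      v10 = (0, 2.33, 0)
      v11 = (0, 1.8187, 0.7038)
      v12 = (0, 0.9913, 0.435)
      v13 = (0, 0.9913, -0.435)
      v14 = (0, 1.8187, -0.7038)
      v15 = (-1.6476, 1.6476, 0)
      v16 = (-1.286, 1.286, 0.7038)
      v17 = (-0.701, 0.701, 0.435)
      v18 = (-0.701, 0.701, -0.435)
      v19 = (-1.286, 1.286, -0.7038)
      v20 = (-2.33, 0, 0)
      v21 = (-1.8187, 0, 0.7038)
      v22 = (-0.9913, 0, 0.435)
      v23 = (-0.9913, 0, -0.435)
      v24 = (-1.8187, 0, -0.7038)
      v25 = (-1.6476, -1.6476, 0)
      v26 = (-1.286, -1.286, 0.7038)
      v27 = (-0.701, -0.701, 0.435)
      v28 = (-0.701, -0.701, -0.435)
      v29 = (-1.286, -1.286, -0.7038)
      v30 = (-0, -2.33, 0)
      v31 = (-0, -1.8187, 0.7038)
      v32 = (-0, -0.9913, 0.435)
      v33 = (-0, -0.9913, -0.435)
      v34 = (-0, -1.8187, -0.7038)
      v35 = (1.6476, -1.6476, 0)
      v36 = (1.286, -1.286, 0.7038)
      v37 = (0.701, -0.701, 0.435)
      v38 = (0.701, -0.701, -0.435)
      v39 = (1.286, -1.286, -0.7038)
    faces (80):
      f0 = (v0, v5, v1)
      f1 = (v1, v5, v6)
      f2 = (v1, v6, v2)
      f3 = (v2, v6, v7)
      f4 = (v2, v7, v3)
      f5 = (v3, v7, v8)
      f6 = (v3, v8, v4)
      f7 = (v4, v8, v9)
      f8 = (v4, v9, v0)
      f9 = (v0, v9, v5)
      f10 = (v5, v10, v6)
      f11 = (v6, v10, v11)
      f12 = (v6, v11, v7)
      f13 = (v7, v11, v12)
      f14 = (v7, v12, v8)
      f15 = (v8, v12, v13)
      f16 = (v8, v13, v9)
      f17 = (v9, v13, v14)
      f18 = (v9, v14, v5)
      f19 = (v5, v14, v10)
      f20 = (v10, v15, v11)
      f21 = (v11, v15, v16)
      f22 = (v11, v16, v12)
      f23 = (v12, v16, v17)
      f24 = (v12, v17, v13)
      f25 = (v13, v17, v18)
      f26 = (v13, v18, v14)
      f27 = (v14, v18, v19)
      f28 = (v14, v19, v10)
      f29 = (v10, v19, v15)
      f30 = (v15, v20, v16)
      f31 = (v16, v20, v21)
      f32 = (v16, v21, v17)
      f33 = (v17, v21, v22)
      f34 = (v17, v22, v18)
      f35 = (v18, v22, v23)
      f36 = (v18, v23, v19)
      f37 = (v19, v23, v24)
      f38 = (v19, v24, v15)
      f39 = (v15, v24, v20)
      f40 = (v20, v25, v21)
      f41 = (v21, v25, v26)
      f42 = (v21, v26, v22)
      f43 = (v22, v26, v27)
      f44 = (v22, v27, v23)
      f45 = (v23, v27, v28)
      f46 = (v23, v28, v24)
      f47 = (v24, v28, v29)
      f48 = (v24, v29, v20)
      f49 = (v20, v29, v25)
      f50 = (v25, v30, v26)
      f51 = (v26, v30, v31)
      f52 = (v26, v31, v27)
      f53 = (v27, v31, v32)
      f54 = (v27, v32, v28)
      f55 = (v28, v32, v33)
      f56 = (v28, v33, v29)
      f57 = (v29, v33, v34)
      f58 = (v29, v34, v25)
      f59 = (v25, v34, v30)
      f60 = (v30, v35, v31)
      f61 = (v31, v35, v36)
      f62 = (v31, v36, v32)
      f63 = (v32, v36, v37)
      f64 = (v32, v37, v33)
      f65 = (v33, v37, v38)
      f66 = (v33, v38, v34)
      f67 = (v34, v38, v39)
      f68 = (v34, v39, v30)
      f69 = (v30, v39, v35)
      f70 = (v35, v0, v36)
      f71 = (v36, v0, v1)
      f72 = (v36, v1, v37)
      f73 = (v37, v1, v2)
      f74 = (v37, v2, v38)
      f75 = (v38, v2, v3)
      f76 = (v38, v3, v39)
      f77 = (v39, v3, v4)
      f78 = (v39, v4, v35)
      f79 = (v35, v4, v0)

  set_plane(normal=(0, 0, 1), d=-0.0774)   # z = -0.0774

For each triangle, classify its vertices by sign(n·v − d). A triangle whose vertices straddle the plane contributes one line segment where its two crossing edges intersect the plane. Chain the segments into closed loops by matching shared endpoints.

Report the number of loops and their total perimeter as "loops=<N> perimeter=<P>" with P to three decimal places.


Straddling triangles (32 of 80):
  (v2,v7,v3) [++-] → (0.871977, 0.288135, -0.0774)–(0.9913, 0, -0.0774)  len=0.3119
  (v3,v7,v8) [-+-] → (0.871977, 0.288135, -0.0774)–(0.701, 0.701, -0.0774)  len=0.4469
  (v4,v9,v0) [--+] → (2.21519, 0.141427, -0.0774)–(2.27377, 0, -0.0774)  len=0.1531
  (v0,v9,v5) [+-+] → (2.21519, 0.141427, -0.0774)–(1.60783, 1.60783, -0.0774)  len=1.5872
  (v7,v12,v8) [++-] → (0.412865, 0.820323, -0.0774)–(0.701, 0.701, -0.0774)  len=0.3119
  (v8,v12,v13) [-+-] → (0.412865, 0.820323, -0.0774)–(0, 0.9913, -0.0774)  len=0.4469
  (v9,v14,v5) [--+] → (1.46641, 1.66642, -0.0774)–(1.60783, 1.60783, -0.0774)  len=0.1531
  (v5,v14,v10) [+-+] → (1.46641, 1.66642, -0.0774)–(0, 2.27377, -0.0774)  len=1.5872
  (v12,v17,v13) [++-] → (-0.288135, 0.871977, -0.0774)–(0, 0.9913, -0.0774)  len=0.3119
  (v13,v17,v18) [-+-] → (-0.288135, 0.871977, -0.0774)–(-0.701, 0.701, -0.0774)  len=0.4469
  (v14,v19,v10) [--+] → (-0.141427, 2.21519, -0.0774)–(0, 2.27377, -0.0774)  len=0.1531
  (v10,v19,v15) [+-+] → (-0.141427, 2.21519, -0.0774)–(-1.60783, 1.60783, -0.0774)  len=1.5872
  (v17,v22,v18) [++-] → (-0.820323, 0.412865, -0.0774)–(-0.701, 0.701, -0.0774)  len=0.3119
  (v18,v22,v23) [-+-] → (-0.820323, 0.412865, -0.0774)–(-0.9913, 0, -0.0774)  len=0.4469
  (v19,v24,v15) [--+] → (-1.66642, 1.46641, -0.0774)–(-1.60783, 1.60783, -0.0774)  len=0.1531
  (v15,v24,v20) [+-+] → (-1.66642, 1.46641, -0.0774)–(-2.27377, 0, -0.0774)  len=1.5872
  (v22,v27,v23) [++-] → (-0.871977, -0.288135, -0.0774)–(-0.9913, 0, -0.0774)  len=0.3119
  (v23,v27,v28) [-+-] → (-0.871977, -0.288135, -0.0774)–(-0.701, -0.701, -0.0774)  len=0.4469
  (v24,v29,v20) [--+] → (-2.21519, -0.141427, -0.0774)–(-2.27377, 0, -0.0774)  len=0.1531
  (v20,v29,v25) [+-+] → (-2.21519, -0.141427, -0.0774)–(-1.60783, -1.60783, -0.0774)  len=1.5872
  (v27,v32,v28) [++-] → (-0.412865, -0.820323, -0.0774)–(-0.701, -0.701, -0.0774)  len=0.3119
  (v28,v32,v33) [-+-] → (-0.412865, -0.820323, -0.0774)–(0, -0.9913, -0.0774)  len=0.4469
  (v29,v34,v25) [--+] → (-1.46641, -1.66642, -0.0774)–(-1.60783, -1.60783, -0.0774)  len=0.1531
  (v25,v34,v30) [+-+] → (-1.46641, -1.66642, -0.0774)–(0, -2.27377, -0.0774)  len=1.5872
  (v32,v37,v33) [++-] → (0.288135, -0.871977, -0.0774)–(0, -0.9913, -0.0774)  len=0.3119
  (v33,v37,v38) [-+-] → (0.288135, -0.871977, -0.0774)–(0.701, -0.701, -0.0774)  len=0.4469
  (v34,v39,v30) [--+] → (0.141427, -2.21519, -0.0774)–(0, -2.27377, -0.0774)  len=0.1531
  (v30,v39,v35) [+-+] → (0.141427, -2.21519, -0.0774)–(1.60783, -1.60783, -0.0774)  len=1.5872
  (v37,v2,v38) [++-] → (0.820323, -0.412865, -0.0774)–(0.701, -0.701, -0.0774)  len=0.3119
  (v38,v2,v3) [-+-] → (0.820323, -0.412865, -0.0774)–(0.9913, 0, -0.0774)  len=0.4469
  (v39,v4,v35) [--+] → (1.66642, -1.46641, -0.0774)–(1.60783, -1.60783, -0.0774)  len=0.1531
  (v35,v4,v0) [+-+] → (1.66642, -1.46641, -0.0774)–(2.27377, 0, -0.0774)  len=1.5872

Chained into 2 loop(s):
  loop 1: 16 segments, perimeter = 6.0699
  loop 2: 16 segments, perimeter = 13.9223
Total perimeter = 19.992

loops=2 perimeter=19.992


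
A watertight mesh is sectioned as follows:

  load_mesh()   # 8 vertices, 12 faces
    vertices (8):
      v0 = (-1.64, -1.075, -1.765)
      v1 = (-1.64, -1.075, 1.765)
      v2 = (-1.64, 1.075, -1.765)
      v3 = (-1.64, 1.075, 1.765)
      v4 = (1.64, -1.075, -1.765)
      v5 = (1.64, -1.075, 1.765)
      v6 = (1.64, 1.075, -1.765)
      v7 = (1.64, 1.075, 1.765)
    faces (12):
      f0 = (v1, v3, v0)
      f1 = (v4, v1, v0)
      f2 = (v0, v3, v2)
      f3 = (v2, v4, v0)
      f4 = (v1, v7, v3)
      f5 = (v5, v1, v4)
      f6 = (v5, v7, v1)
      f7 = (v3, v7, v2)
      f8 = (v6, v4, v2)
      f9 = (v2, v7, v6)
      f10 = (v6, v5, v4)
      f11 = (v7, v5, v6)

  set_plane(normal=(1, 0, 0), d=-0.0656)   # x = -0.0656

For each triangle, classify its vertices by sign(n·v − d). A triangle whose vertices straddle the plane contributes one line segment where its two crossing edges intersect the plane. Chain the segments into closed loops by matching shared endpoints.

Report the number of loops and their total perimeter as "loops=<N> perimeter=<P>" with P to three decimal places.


loops=1 perimeter=11.360

Straddling triangles (8 of 12):
  (v4,v1,v0) [+--] → (-0.0656, -1.075, 0.0706)–(-0.0656, -1.075, -1.765)  len=1.8356
  (v2,v4,v0) [-+-] → (-0.0656, 0.043, -1.765)–(-0.0656, -1.075, -1.765)  len=1.1180
  (v1,v7,v3) [-+-] → (-0.0656, -0.043, 1.765)–(-0.0656, 1.075, 1.765)  len=1.1180
  (v5,v1,v4) [+-+] → (-0.0656, -1.075, 1.765)–(-0.0656, -1.075, 0.0706)  len=1.6944
  (v5,v7,v1) [++-] → (-0.0656, -0.043, 1.765)–(-0.0656, -1.075, 1.765)  len=1.0320
  (v3,v7,v2) [-+-] → (-0.0656, 1.075, 1.765)–(-0.0656, 1.075, -0.0706)  len=1.8356
  (v6,v4,v2) [++-] → (-0.0656, 0.043, -1.765)–(-0.0656, 1.075, -1.765)  len=1.0320
  (v2,v7,v6) [-++] → (-0.0656, 1.075, -0.0706)–(-0.0656, 1.075, -1.765)  len=1.6944

Chained into 1 loop(s):
  loop 1: 8 segments, perimeter = 11.3600
Total perimeter = 11.360


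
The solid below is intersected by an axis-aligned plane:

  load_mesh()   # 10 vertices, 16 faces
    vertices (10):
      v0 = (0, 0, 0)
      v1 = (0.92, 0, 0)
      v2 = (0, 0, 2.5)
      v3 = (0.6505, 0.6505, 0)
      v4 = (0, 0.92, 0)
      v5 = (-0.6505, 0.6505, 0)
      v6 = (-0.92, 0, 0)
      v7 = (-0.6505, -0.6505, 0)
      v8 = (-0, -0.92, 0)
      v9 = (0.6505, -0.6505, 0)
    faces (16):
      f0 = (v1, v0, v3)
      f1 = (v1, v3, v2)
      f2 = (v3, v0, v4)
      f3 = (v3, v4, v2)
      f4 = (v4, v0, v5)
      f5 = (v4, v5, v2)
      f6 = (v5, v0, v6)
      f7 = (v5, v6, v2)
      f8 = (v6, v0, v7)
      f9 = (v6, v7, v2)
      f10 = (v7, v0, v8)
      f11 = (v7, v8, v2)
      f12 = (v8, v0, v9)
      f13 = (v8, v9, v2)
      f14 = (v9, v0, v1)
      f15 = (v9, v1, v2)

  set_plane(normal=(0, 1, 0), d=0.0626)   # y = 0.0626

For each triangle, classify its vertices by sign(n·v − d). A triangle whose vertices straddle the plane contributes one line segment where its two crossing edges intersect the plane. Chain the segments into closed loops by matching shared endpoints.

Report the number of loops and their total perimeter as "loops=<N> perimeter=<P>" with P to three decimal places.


Straddling triangles (8 of 16):
  (v1,v0,v3) [--+] → (0.0626, 0.0626, 0)–(0.894065, 0.0626, 0)  len=0.8315
  (v1,v3,v2) [-+-] → (0.894065, 0.0626, 0)–(0.0626, 0.0626, 2.25942)  len=2.4075
  (v3,v0,v4) [+-+] → (0.0626, 0.0626, 0)–(0, 0.0626, 0)  len=0.0626
  (v3,v4,v2) [++-] → (0, 0.0626, 2.32989)–(0.0626, 0.0626, 2.25942)  len=0.0943
  (v4,v0,v5) [+-+] → (0, 0.0626, 0)–(-0.0626, 0.0626, 0)  len=0.0626
  (v4,v5,v2) [++-] → (-0.0626, 0.0626, 2.25942)–(0, 0.0626, 2.32989)  len=0.0943
  (v5,v0,v6) [+--] → (-0.0626, 0.0626, 0)–(-0.894065, 0.0626, 0)  len=0.8315
  (v5,v6,v2) [+--] → (-0.894065, 0.0626, 0)–(-0.0626, 0.0626, 2.25942)  len=2.4075

Chained into 1 loop(s):
  loop 1: 8 segments, perimeter = 6.7918
Total perimeter = 6.792

loops=1 perimeter=6.792


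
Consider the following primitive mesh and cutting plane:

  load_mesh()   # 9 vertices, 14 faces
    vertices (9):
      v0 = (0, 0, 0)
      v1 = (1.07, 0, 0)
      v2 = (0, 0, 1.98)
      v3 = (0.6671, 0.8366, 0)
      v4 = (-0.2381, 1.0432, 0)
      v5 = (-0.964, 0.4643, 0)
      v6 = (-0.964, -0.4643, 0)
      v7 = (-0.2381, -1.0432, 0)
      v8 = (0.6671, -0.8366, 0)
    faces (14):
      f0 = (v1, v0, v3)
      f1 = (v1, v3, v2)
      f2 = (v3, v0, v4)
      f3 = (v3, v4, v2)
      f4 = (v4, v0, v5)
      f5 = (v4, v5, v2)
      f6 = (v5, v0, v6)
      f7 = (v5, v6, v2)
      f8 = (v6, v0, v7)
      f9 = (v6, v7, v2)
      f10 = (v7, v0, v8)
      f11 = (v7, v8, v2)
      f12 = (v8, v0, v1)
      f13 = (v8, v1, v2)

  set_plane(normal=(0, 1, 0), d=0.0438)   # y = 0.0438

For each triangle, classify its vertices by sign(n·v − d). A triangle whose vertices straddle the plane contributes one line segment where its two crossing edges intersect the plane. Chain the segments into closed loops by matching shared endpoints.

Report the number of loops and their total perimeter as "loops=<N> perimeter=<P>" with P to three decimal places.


loops=1 perimeter=6.321

Straddling triangles (8 of 14):
  (v1,v0,v3) [--+] → (0.0349259, 0.0438, 0)–(1.04891, 0.0438, 0)  len=1.0140
  (v1,v3,v2) [-+-] → (1.04891, 0.0438, 0)–(0.0349259, 0.0438, 1.87634)  len=2.1328
  (v3,v0,v4) [+-+] → (0.0349259, 0.0438, 0)–(-0.00999691, 0.0438, 0)  len=0.0449
  (v3,v4,v2) [++-] → (-0.00999691, 0.0438, 1.89687)–(0.0349259, 0.0438, 1.87634)  len=0.0494
  (v4,v0,v5) [+-+] → (-0.00999691, 0.0438, 0)–(-0.0909395, 0.0438, 0)  len=0.0809
  (v4,v5,v2) [++-] → (-0.0909395, 0.0438, 1.79322)–(-0.00999691, 0.0438, 1.89687)  len=0.1315
  (v5,v0,v6) [+--] → (-0.0909395, 0.0438, 0)–(-0.964, 0.0438, 0)  len=0.8731
  (v5,v6,v2) [+--] → (-0.964, 0.0438, 0)–(-0.0909395, 0.0438, 1.79322)  len=1.9945

Chained into 1 loop(s):
  loop 1: 8 segments, perimeter = 6.3211
Total perimeter = 6.321


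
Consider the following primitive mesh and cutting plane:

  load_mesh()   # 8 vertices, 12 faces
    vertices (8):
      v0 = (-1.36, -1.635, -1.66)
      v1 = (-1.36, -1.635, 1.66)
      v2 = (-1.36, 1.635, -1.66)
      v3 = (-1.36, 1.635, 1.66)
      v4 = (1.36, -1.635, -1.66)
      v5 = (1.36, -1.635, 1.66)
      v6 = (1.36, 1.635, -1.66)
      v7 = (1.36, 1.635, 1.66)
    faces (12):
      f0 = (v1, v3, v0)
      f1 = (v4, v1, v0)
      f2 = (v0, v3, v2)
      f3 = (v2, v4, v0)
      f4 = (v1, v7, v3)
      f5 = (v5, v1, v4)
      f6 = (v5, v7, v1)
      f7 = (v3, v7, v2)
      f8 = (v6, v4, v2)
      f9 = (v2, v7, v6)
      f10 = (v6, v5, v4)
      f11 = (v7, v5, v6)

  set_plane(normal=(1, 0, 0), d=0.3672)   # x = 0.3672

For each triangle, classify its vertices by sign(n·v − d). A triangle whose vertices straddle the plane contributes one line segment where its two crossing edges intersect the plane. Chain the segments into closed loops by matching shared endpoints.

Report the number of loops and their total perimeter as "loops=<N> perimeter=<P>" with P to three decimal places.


loops=1 perimeter=13.180

Straddling triangles (8 of 12):
  (v4,v1,v0) [+--] → (0.3672, -1.635, -0.4482)–(0.3672, -1.635, -1.66)  len=1.2118
  (v2,v4,v0) [-+-] → (0.3672, -0.44145, -1.66)–(0.3672, -1.635, -1.66)  len=1.1936
  (v1,v7,v3) [-+-] → (0.3672, 0.44145, 1.66)–(0.3672, 1.635, 1.66)  len=1.1936
  (v5,v1,v4) [+-+] → (0.3672, -1.635, 1.66)–(0.3672, -1.635, -0.4482)  len=2.1082
  (v5,v7,v1) [++-] → (0.3672, 0.44145, 1.66)–(0.3672, -1.635, 1.66)  len=2.0764
  (v3,v7,v2) [-+-] → (0.3672, 1.635, 1.66)–(0.3672, 1.635, 0.4482)  len=1.2118
  (v6,v4,v2) [++-] → (0.3672, -0.44145, -1.66)–(0.3672, 1.635, -1.66)  len=2.0764
  (v2,v7,v6) [-++] → (0.3672, 1.635, 0.4482)–(0.3672, 1.635, -1.66)  len=2.1082

Chained into 1 loop(s):
  loop 1: 8 segments, perimeter = 13.1800
Total perimeter = 13.180


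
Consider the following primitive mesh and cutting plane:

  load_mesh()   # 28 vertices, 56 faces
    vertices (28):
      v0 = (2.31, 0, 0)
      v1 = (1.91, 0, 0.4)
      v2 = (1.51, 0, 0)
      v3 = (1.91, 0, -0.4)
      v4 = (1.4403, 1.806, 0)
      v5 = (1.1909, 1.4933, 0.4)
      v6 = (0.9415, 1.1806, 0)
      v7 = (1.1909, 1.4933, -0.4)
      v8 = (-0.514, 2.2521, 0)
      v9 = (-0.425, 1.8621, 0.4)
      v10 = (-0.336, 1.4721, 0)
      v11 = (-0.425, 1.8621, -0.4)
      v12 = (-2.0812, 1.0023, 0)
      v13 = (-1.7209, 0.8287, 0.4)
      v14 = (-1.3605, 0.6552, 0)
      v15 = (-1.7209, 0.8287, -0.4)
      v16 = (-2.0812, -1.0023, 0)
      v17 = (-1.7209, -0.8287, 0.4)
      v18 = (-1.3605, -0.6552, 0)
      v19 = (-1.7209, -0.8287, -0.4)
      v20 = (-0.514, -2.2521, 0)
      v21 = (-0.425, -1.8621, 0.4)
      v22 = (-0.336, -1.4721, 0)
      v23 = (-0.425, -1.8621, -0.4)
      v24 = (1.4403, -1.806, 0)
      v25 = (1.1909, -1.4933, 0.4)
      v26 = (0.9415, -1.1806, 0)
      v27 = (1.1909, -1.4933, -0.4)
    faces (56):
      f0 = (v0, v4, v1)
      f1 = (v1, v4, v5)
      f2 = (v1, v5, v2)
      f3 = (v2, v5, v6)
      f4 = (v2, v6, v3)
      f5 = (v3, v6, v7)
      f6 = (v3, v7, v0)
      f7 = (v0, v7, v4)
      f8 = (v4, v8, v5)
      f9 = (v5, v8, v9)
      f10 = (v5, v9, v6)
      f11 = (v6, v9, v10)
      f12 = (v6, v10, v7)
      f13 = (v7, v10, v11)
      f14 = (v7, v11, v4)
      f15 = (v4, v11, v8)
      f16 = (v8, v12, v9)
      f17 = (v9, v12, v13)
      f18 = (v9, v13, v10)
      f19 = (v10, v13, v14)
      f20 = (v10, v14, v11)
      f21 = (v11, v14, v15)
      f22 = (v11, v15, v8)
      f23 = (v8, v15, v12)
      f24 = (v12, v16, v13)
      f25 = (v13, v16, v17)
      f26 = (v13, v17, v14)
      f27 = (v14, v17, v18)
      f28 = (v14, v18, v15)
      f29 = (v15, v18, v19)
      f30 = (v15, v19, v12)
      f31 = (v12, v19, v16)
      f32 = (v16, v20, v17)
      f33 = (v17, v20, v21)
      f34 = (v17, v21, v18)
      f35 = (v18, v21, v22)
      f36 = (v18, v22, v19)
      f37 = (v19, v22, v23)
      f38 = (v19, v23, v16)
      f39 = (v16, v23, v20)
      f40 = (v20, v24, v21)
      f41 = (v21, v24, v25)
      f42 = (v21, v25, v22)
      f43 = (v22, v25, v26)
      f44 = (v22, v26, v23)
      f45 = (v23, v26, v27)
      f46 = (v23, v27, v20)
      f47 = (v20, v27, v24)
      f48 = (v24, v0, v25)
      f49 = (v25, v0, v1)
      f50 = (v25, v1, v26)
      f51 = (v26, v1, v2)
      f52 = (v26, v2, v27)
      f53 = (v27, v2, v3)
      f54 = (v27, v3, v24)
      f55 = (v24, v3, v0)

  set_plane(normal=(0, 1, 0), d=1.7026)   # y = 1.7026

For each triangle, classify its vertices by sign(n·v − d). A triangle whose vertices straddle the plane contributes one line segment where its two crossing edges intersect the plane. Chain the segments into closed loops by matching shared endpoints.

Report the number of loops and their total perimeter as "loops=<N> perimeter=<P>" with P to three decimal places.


loops=1 perimeter=5.953

Straddling triangles (16 of 56):
  (v0,v4,v1) [-+-] → (1.49009, 1.7026, 0)–(1.46719, 1.7026, 0.0229014)  len=0.0324
  (v1,v4,v5) [-+-] → (1.46719, 1.7026, 0.0229014)–(1.35783, 1.7026, 0.132267)  len=0.1547
  (v0,v7,v4) [--+] → (1.35783, 1.7026, -0.132267)–(1.49009, 1.7026, 0)  len=0.1871
  (v4,v8,v5) [++-] → (0.720637, 1.7026, 0.289668)–(1.35783, 1.7026, 0.132267)  len=0.6563
  (v5,v8,v9) [-++] → (0.720637, 1.7026, 0.289668)–(0.27385, 1.7026, 0.4)  len=0.4602
  (v5,v9,v6) [-+-] → (0.27385, 1.7026, 0.4)–(-0.105181, 1.7026, 0.306383)  len=0.3904
  (v6,v9,v10) [-+-] → (-0.105181, 1.7026, 0.306383)–(-0.388601, 1.7026, 0.23641)  len=0.2919
  (v7,v10,v11) [--+] → (-0.388601, 1.7026, -0.23641)–(0.27385, 1.7026, -0.4)  len=0.6824
  (v7,v11,v4) [-++] → (0.27385, 1.7026, -0.4)–(1.35783, 1.7026, -0.132267)  len=1.1166
  (v8,v12,v9) [+-+] → (-1.20305, 1.7026, 0)–(-0.732239, 1.7026, 0.325797)  len=0.5725
  (v9,v12,v13) [+--] → (-0.732239, 1.7026, 0.325797)–(-0.625016, 1.7026, 0.4)  len=0.1304
  (v9,v13,v10) [+--] → (-0.625016, 1.7026, 0.4)–(-0.388601, 1.7026, 0.23641)  len=0.2875
  (v10,v14,v11) [--+] → (-0.548633, 1.7026, -0.347137)–(-0.388601, 1.7026, -0.23641)  len=0.1946
  (v11,v14,v15) [+--] → (-0.548633, 1.7026, -0.347137)–(-0.625016, 1.7026, -0.4)  len=0.0929
  (v11,v15,v8) [+-+] → (-0.625016, 1.7026, -0.4)–(-0.979921, 1.7026, -0.154419)  len=0.4316
  (v8,v15,v12) [+--] → (-0.979921, 1.7026, -0.154419)–(-1.20305, 1.7026, 0)  len=0.2714

Chained into 1 loop(s):
  loop 1: 16 segments, perimeter = 5.9528
Total perimeter = 5.953
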